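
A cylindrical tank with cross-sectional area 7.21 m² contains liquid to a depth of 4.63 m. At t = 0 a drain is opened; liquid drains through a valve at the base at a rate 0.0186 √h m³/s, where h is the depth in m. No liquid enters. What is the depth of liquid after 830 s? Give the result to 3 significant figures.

1.17 m

A dh/dt = −Q_out = −0.0186 √h.
∫ h^(−1/2) dh = −(0.0186/A) ∫ dt, giving 2√h = 2√h₀ − (0.0186/A) t.
√h = √4.63 − 0.0186·830/(2·7.21) = 2.1517 − 1.0706 = 1.0811.
h = 1.0811² = 1.1689 m.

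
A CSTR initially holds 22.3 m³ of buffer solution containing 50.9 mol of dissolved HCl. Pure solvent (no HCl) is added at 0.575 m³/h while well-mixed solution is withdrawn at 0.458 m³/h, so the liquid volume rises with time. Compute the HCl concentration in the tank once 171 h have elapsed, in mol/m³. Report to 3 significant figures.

0.0981 mol/m³

Let m(t) be the amount of HCl. Volume: V(t) = V₀ + (Q_in − Q_out) t = 22.3 + 0.11700 t; V(171) = 42.307 m³.
Species balance (pure solvent in): dm/dt = −Q_out · m/V(t).
Separate: dm/m = −Q_out dt/V(t) ⇒ ln(m/m₀) = −(Q_out/(Q_in−Q_out)) ln(V/V₀).
m = m₀ (V₀/V)^(Q_out/(Q_in−Q_out)) = 50.9 × (22.3/42.307)^(3.9145) = 4.1501 mol.
C = m/V = 4.1501/42.307 = 0.098095 mol/m³.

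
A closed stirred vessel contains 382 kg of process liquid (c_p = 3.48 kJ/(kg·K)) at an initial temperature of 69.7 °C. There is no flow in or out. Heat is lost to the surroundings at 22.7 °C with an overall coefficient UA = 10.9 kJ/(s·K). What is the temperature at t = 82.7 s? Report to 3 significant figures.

46.6 °C

M c_p dT/dt = −UA(T − T_amb).
dT/dt = (T_ss − T)/τ with T_ss = T_amb = 22.700 °C, τ = M c_p/UA = 382·3.48/10.9 = 121.96 s.
T approaches T_ss exponentially: T(t) = T_ss + (T₀ − T_ss) e^(−t/τ).
T(82.7) = 22.700 + (47.000)·0.50758 = 46.556 °C.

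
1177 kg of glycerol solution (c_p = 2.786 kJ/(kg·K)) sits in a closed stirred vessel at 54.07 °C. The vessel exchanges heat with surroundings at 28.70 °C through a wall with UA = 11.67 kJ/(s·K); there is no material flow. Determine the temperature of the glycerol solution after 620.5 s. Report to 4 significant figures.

31.49 °C

Unsteady energy balance on the tank contents: M c_p dT/dt = −UA(T − T_amb).
dT/dt = (T_ss − T)/τ with T_ss = T_amb = 28.7000 °C, τ = M c_p/UA = 1177·2.786/11.67 = 280.987 s.
Solution: T(t) = T_ss + (T₀ − T_ss) e^(−t/τ).
T(620.5) = 28.7000 + (25.3700)·0.109889 = 31.4879 °C.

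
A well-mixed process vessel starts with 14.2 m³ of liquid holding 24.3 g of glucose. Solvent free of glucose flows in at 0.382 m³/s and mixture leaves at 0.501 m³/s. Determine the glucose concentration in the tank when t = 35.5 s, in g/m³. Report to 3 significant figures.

Total volume: dV/dt = Q_in − Q_out = -0.11900 m³/s, so V(t) = 14.2 − 0.11900 t and V(35.5) = 9.9755 m³.
Solute balance: dm/dt = 0 − Q_out C = −Q_out m/V(t).
Separate: dm/m = −Q_out dt/V(t) ⇒ ln(m/m₀) = −(Q_out/(Q_in−Q_out)) ln(V/V₀).
m = m₀ (V₀/V)^(Q_out/(Q_in−Q_out)) = 24.3 × (14.2/9.9755)^(-4.2101) = 5.4951 g.
C = m/V = 5.4951/9.9755 = 0.55086 g/m³.

0.551 g/m³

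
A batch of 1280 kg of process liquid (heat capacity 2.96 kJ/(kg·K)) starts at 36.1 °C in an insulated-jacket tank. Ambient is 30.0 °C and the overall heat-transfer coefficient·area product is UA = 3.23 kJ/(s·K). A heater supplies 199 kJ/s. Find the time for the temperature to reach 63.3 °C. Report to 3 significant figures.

790 s

Lumped-capacitance energy balance: M c_p dT/dt = UA(T_amb − T) + Q̇.
τ = M c_p/UA = 1173.0 s; T_ss = T_amb + Q̇/UA = 30.0 + 199/3.23 = 91.610 °C.
T(t) = T_ss + (T₀ − T_ss)e^(−t/τ); set T = 63.3:
t = −τ ln[(T − T_ss)/(T₀ − T_ss)] = −1173.0 · ln(0.51000) = 789.84 s.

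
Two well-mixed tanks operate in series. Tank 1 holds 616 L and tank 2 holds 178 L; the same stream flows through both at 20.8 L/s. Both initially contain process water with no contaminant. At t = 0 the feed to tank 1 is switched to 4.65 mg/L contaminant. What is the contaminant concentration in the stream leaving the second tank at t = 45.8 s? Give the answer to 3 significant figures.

3.27 mg/L

Species balance on tank i: dCᵢ/dt = (Cᵢ₋₁ − Cᵢ)/τᵢ with τᵢ = Vᵢ/Q.
τ₁ = 616/20.8 = 29.615 s; τ₂ = 178/20.8 = 8.5577 s.
Solving the cascade with C₁(0)=C₂(0)=0 gives C₂(t) = C_in[1 − (τ₁ e^(−t/τ₁) − τ₂ e^(−t/τ₂))/(τ₁ − τ₂)].
At t = 45.8: e^(−t/τ₁) = 0.21299, e^(−t/τ₂) = 0.0047391.
C₂ = 4.65·[1 − (29.615·0.21299 − 8.5577·0.0047391)/(21.058)] = 4.65·0.70237 = 3.2660 mg/L.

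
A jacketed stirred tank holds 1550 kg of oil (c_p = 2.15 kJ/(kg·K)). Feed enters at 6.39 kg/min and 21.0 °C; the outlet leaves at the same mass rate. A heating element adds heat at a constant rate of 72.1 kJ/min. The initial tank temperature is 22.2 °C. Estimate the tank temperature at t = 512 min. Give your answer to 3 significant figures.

Unsteady energy balance on the tank contents: M c_p dT/dt = ṁ c_p (T_in − T) + 72.1.
Rearrange: dT/dt = (T_ss − T)/τ with τ = M/ṁ = 242.57 min and T_ss = T_in + Q̇/(ṁ c_p) = 26.248 °C.
Integrating: T(t) = T_ss + (T₀ − T_ss) e^(−t/τ).
T(512) = 26.248 + (-4.0480)·e^(−512/242.57) = 26.248 + (-4.0480)·0.12115 = 25.758 °C.

25.8 °C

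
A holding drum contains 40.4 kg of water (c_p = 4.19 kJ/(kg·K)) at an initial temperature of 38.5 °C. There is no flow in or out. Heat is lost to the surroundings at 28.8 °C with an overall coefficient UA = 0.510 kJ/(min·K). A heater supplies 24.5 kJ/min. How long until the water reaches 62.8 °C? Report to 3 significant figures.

Lumped-capacitance energy balance: M c_p dT/dt = UA(T_amb − T) + Q̇.
τ = M c_p/UA = 331.91 min; T_ss = T_amb + Q̇/UA = 28.8 + 24.5/0.510 = 76.839 °C.
T(t) = T_ss + (T₀ − T_ss)e^(−t/τ); set T = 62.8:
t = −τ ln[(T − T_ss)/(T₀ − T_ss)] = −331.91 · ln(0.36618) = 333.45 min.

333 min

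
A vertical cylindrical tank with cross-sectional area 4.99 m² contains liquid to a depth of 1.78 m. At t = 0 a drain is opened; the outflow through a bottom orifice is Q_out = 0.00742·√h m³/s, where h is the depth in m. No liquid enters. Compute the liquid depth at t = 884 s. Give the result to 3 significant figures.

0.458 m

Mass balance (ρ constant): A dh/dt = −0.00742 √h.
Separate and integrate: 2(√h − √h₀) = −(0.00742/A) t.
√h = √1.78 − 0.00742·884/(2·4.99) = 1.3342 − 0.65724 = 0.67692.
h = 0.67692² = 0.45823 m.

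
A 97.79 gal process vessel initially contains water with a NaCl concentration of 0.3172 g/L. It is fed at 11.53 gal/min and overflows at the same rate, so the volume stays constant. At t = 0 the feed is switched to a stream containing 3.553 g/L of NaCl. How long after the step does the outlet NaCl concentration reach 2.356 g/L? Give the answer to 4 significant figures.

Transient balance on the dissolved component: V dC/dt = Q(C_in − C), so τ = V/Q = 8.48135 min.
C(t) = C_in + (C₀ − C_in) e^(−t/τ). Set C = 2.356 and solve for t:
e^(−t/τ) = (C − C_in)/(C₀ − C_in) = (2.356 − 3.553)/(0.3172 − 3.553) = 0.369924
t = −τ ln(…) = 8.48135 × 0.994458 = 8.43435 min.

8.434 min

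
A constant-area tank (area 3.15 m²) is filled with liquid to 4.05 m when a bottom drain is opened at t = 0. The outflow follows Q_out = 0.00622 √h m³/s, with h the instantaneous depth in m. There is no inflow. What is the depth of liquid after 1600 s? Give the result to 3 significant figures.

0.187 m

Unsteady balance on liquid volume: A dh/dt = −0.00622 √h.
Separate and integrate: 2(√h − √h₀) = −(0.00622/A) t.
√h = √4.05 − 0.00622·1600/(2·3.15) = 2.0125 − 1.5797 = 0.43278.
h = 0.43278² = 0.18730 m.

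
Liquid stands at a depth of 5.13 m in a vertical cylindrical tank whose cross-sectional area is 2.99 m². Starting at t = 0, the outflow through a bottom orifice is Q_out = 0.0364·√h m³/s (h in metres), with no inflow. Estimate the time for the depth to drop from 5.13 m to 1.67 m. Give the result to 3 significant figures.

Unsteady balance on liquid volume: A dh/dt = −0.0364 √h.
Separate and integrate: 2(√h − √h₀) = −(0.0364/A) t.
t = 2A(√h₀ − √h)/0.0364 = 2·2.99·(√5.13 − √1.67)/0.0364
  = 5.9800 × (2.2650 − 1.2923) / 0.0364 = 159.80 s.

160 s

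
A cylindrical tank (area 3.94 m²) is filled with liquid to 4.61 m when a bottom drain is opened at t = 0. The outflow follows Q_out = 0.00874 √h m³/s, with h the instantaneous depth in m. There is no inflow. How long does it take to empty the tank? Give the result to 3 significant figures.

With no inflow, A dh/dt = −0.00874 √h.
This is separable: 2 d(√h)/dt = −0.00874/A, so √h = √h₀ − (0.00874/(2A)) t.
Set h = 0: 2√h₀ = (0.00874/A) t_empty ⇒ t_empty = 2A√h₀/0.00874.
t_empty = 2·3.94·√4.61/0.00874 = 7.8800·2.1471/0.00874 = 1935.8 s.

1940 s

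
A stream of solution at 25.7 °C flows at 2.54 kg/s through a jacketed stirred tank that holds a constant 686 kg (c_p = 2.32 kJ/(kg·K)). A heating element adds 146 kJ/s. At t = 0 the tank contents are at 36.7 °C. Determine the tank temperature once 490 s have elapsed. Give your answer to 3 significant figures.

48.2 °C

M c_p dT/dt = ṁ c_p (T_in − T) + Q̇.
τ = M/ṁ = 270.08 s; T_ss = T_in + Q̇/(ṁ c_p) = 25.7 + 146/(2.54·2.32) = 50.476 °C.
T approaches T_ss exponentially: T(t) = T_ss + (T₀ − T_ss) e^(−t/τ).
T(490) = 50.476 + (-13.776)·e^(−490/270.08) = 50.476 + (-13.776)·0.16295 = 48.231 °C.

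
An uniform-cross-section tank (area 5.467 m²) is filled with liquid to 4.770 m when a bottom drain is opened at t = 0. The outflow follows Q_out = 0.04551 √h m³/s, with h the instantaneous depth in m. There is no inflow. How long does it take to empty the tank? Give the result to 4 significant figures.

524.7 s

With no inflow, A dh/dt = −0.04551 √h.
∫ h^(−1/2) dh = −(0.04551/A) ∫ dt, giving 2√h = 2√h₀ − (0.04551/A) t.
Set h = 0: 2√h₀ = (0.04551/A) t_empty ⇒ t_empty = 2A√h₀/0.04551.
t_empty = 2·5.467·√4.770/0.04551 = 10.9340·2.18403/0.04551 = 524.725 s.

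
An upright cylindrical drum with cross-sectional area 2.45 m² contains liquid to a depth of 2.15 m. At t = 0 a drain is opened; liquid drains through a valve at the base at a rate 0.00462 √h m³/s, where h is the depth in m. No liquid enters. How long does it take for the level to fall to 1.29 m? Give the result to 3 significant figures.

351 s

With no inflow, A dh/dt = −0.00462 √h.
∫ h^(−1/2) dh = −(0.00462/A) ∫ dt, giving 2√h = 2√h₀ − (0.00462/A) t.
t = 2A(√h₀ − √h)/0.00462 = 2·2.45·(√2.15 − √1.29)/0.00462
  = 4.9000 × (1.4663 − 1.1358) / 0.00462 = 350.54 s.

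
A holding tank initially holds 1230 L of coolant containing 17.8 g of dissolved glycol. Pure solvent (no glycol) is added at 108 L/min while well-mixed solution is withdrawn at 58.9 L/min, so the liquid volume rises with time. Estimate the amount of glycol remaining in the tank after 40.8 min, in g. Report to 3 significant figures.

5.58 g

Total volume: dV/dt = Q_in − Q_out = 49.100 L/min, so V(t) = 1230 + 49.100 t and V(40.8) = 3233.3 L.
Species balance (pure solvent in): dm/dt = −Q_out · m/V(t).
dm/m = −Q_out dt/(V₀ + 49.100 t); integrating gives ln(m/m₀) = −(Q_out/(Q_in−Q_out)) ln(V/V₀).
m = m₀ (V₀/V)^(Q_out/(Q_in−Q_out)) = 17.8 × (1230/3233.3)^(1.1996) = 5.5835 g.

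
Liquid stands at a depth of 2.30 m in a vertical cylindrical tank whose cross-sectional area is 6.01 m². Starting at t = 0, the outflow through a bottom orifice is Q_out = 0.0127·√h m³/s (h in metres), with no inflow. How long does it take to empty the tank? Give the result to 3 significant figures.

With no inflow, A dh/dt = −0.0127 √h.
Separate and integrate: 2(√h − √h₀) = −(0.0127/A) t.
Set h = 0: 2√h₀ = (0.0127/A) t_empty ⇒ t_empty = 2A√h₀/0.0127.
t_empty = 2·6.01·√2.30/0.0127 = 12.020·1.5166/0.0127 = 1435.4 s.

1440 s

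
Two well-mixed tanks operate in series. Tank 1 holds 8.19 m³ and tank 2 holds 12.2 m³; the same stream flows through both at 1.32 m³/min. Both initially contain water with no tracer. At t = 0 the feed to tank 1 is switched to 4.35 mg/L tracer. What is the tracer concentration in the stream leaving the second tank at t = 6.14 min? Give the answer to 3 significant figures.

0.842 mg/L

Each tank obeys Vᵢ dCᵢ/dt = Q(Cᵢ₋₁ − Cᵢ), so τᵢ = Vᵢ/Q.
τ₁ = 8.19/1.32 = 6.2045 min; τ₂ = 12.2/1.32 = 9.2424 min.
Solving the cascade with C₁(0)=C₂(0)=0 gives C₂(t) = C_in[1 − (τ₁ e^(−t/τ₁) − τ₂ e^(−t/τ₂))/(τ₁ − τ₂)].
At t = 6.14: e^(−t/τ₁) = 0.37173, e^(−t/τ₂) = 0.51462.
C₂ = 4.35·[1 − (6.2045·0.37173 − 9.2424·0.51462)/(-3.0379)] = 4.35·0.19354 = 0.84189 mg/L.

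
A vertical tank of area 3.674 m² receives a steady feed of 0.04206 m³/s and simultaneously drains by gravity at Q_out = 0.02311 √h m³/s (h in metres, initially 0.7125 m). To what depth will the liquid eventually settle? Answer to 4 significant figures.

3.312 m

Level balance: A dh/dt = 0.04206 − 0.02311 √h. Setting dh/dt = 0:
Q_in = 0.02311 √h_ss ⇒ √h_ss = 0.04206/0.02311 = 1.81999.
h_ss = 1.81999² = 3.31237 m. (Since h₀ = 0.7125 m < h_ss, the level will rise toward this value.)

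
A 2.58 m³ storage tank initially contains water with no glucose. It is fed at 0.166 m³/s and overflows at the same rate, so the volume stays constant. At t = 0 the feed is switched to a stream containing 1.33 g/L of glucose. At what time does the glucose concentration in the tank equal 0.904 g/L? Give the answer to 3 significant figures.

17.7 s

Species balance: V dC/dt = Q(C_in − C) ⇒ τ = V/Q = 15.542 s.
C(t) = C_in + (C₀ − C_in) e^(−t/τ). Set C = 0.904 and solve for t:
e^(−t/τ) = (C − C_in)/(C₀ − C_in) = (0.904 − 1.33)/(0 − 1.33) = 0.32030
t = −τ ln(…) = 15.542 × 1.1385 = 17.695 s.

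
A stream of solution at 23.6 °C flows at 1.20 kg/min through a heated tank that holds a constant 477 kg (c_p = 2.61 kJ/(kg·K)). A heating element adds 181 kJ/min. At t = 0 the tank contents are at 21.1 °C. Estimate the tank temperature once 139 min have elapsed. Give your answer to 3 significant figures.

M c_p dT/dt = ṁ c_p (T_in − T) + Q̇.
Rearrange: dT/dt = (T_ss − T)/τ with τ = M/ṁ = 397.50 min and T_ss = T_in + Q̇/(ṁ c_p) = 81.391 °C.
Solution: T(t) = T_ss + (T₀ − T_ss) e^(−t/τ).
T(139) = 81.391 + (-60.291)·e^(−139/397.50) = 81.391 + (-60.291)·0.70491 = 38.891 °C.

38.9 °C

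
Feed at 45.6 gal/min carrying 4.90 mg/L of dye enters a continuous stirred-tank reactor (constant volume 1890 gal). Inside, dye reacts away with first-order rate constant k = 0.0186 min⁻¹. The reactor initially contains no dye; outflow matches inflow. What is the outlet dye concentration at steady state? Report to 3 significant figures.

Accumulation = in − out − consumed: V dC/dt = Q C_in − Q C − k V C.
Steady state (dC/dt = 0): C_ss = Q C_in/(Q + kV) = C_in/(1 + kV/Q).
C_ss = 45.6·4.90/(45.6 + 0.0186·1890) = 223.44/80.754 = 2.7669 mg/L.

2.77 mg/L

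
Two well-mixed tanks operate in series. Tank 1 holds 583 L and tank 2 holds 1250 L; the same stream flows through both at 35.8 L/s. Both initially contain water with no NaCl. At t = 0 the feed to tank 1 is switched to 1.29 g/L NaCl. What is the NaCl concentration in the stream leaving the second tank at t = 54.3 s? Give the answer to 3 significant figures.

0.820 g/L

Species balance on tank i: dCᵢ/dt = (Cᵢ₋₁ − Cᵢ)/τᵢ with τᵢ = Vᵢ/Q.
τ₁ = 583/35.8 = 16.285 s; τ₂ = 1250/35.8 = 34.916 s.
Solving the cascade with C₁(0)=C₂(0)=0 gives C₂(t) = C_in[1 − (τ₁ e^(−t/τ₁) − τ₂ e^(−t/τ₂))/(τ₁ − τ₂)].
At t = 54.3: e^(−t/τ₁) = 0.035637, e^(−t/τ₂) = 0.21116.
C₂ = 1.29·[1 − (16.285·0.035637 − 34.916·0.21116)/(-18.631)] = 1.29·0.63543 = 0.81970 g/L.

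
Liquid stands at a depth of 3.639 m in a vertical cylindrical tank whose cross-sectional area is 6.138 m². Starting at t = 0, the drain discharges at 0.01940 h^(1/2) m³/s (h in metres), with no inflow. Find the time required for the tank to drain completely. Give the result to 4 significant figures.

1207 s

A dh/dt = −Q_out = −0.01940 √h.
Separate and integrate: 2(√h − √h₀) = −(0.01940/A) t.
Tank is empty when √h = 0: t_empty = 2A√h₀/0.01940.
t_empty = 2·6.138·√3.639/0.01940 = 12.2760·1.90762/0.01940 = 1207.11 s.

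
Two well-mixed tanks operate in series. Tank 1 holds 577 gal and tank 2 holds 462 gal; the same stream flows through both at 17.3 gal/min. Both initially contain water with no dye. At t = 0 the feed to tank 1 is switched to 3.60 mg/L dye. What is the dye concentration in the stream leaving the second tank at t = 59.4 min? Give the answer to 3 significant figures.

2.12 mg/L

Each tank obeys Vᵢ dCᵢ/dt = Q(Cᵢ₋₁ − Cᵢ), so τᵢ = Vᵢ/Q.
τ₁ = 577/17.3 = 33.353 min; τ₂ = 462/17.3 = 26.705 min.
Solving the cascade with C₁(0)=C₂(0)=0 gives C₂(t) = C_in[1 − (τ₁ e^(−t/τ₁) − τ₂ e^(−t/τ₂))/(τ₁ − τ₂)].
At t = 59.4: e^(−t/τ₁) = 0.16847, e^(−t/τ₂) = 0.10814.
C₂ = 3.60·[1 − (33.353·0.16847 − 26.705·0.10814)/(6.6474)] = 3.60·0.58916 = 2.1210 mg/L.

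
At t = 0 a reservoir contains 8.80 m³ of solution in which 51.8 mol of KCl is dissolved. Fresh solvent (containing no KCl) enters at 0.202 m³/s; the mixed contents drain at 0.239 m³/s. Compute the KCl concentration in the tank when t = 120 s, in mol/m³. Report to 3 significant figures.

0.127 mol/m³

Let m(t) be the amount of KCl. Volume: V(t) = V₀ + (Q_in − Q_out) t = 8.80 − 0.037000 t; V(120) = 4.3600 m³.
Species balance (pure solvent in): dm/dt = −Q_out · m/V(t).
Separate: dm/m = −Q_out dt/V(t) ⇒ ln(m/m₀) = −(Q_out/(Q_in−Q_out)) ln(V/V₀).
m = m₀ (V₀/V)^(Q_out/(Q_in−Q_out)) = 51.8 × (8.80/4.3600)^(-6.4595) = 0.55491 mol.
C = m/V = 0.55491/4.3600 = 0.12727 mol/m³.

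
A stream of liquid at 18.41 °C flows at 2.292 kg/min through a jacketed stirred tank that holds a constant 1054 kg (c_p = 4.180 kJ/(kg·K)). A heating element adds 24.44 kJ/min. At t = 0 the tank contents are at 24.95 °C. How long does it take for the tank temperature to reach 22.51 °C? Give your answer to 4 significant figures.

435.0 min

M c_p dT/dt = ṁ c_p (T_in − T) + Q̇.
τ = M/ṁ = 459.860 min; T_ss = T_in + Q̇/(ṁ c_p) = 20.9610 °C.
T(t) = T_ss + (T₀ − T_ss) e^(−t/τ). Set T = 22.51:
e^(−t/τ) = (22.51 − 20.9610)/(24.95 − 20.9610) = 0.388318
t = −459.860 · ln(0.388318) = 434.996 min.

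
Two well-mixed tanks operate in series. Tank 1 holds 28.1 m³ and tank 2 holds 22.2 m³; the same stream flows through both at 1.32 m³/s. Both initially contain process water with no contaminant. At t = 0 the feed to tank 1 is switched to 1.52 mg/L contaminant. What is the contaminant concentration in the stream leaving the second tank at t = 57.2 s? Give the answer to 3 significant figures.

1.22 mg/L

Each tank obeys Vᵢ dCᵢ/dt = Q(Cᵢ₋₁ − Cᵢ), so τᵢ = Vᵢ/Q.
τ₁ = 28.1/1.32 = 21.288 s; τ₂ = 22.2/1.32 = 16.818 s.
Tank 1: C₁ = C_in(1 − e^(−t/τ₁)). Tank 2 (τ₁ ≠ τ₂): C₂ = C_in[1 − (τ₁ e^(−t/τ₁) − τ₂ e^(−t/τ₂))/(τ₁ − τ₂)].
At t = 57.2: e^(−t/τ₁) = 0.068087, e^(−t/τ₂) = 0.033337.
C₂ = 1.52·[1 − (21.288·0.068087 − 16.818·0.033337)/(4.4697)] = 1.52·0.80116 = 1.2178 mg/L.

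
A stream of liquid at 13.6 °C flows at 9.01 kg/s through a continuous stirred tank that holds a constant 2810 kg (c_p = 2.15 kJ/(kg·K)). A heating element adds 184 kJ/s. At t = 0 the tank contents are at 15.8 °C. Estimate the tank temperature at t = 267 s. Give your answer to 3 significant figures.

Heat balance on the well-mixed liquid: M c_p dT/dt = ṁ c_p (T_in − T) + 184.
Rearrange: dT/dt = (T_ss − T)/τ with τ = M/ṁ = 311.88 s and T_ss = T_in + Q̇/(ṁ c_p) = 23.098 °C.
Integrating: T(t) = T_ss + (T₀ − T_ss) e^(−t/τ).
T(267) = 23.098 + (-7.2985)·e^(−267/311.88) = 23.098 + (-7.2985)·0.42481 = 19.998 °C.

20.0 °C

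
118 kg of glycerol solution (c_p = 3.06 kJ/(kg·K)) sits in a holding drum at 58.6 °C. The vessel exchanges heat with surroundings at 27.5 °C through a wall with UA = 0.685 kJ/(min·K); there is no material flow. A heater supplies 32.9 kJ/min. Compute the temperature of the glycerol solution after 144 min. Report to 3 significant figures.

62.6 °C

M c_p dT/dt = −UA(T − T_amb) + Q̇.
dT/dt = (T_ss − T)/τ with T_ss = T_amb + Q̇/UA = 27.5 + 32.9/0.685 = 75.529 °C, τ = M c_p/UA = 118·3.06/0.685 = 527.12 min.
Solution: T(t) = T_ss + (T₀ − T_ss) e^(−t/τ).
T(144) = 75.529 + (-16.929)·0.76096 = 62.647 °C.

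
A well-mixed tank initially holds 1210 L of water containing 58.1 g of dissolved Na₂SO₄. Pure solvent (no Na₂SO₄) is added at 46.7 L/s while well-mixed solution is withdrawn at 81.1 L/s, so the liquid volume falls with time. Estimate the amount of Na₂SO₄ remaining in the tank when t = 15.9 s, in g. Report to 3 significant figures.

Let m(t) be the amount of Na₂SO₄. Volume: V(t) = V₀ + (Q_in − Q_out) t = 1210 − 34.400 t; V(15.9) = 663.04 L.
Species balance (pure solvent in): dm/dt = −Q_out · m/V(t).
Separate: dm/m = −Q_out dt/V(t) ⇒ ln(m/m₀) = −(Q_out/(Q_in−Q_out)) ln(V/V₀).
m = m₀ (V₀/V)^(Q_out/(Q_in−Q_out)) = 58.1 × (1210/663.04)^(-2.3576) = 14.069 g.

14.1 g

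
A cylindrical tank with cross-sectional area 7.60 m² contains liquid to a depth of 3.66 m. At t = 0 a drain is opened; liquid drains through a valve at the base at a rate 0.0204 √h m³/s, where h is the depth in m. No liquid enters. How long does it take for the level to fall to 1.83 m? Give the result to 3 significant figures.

A dh/dt = −Q_out = −0.0204 √h.
This is separable: 2 d(√h)/dt = −0.0204/A, so √h = √h₀ − (0.0204/(2A)) t.
t = 2A(√h₀ − √h)/0.0204 = 2·7.60·(√3.66 − √1.83)/0.0204
  = 15.200 × (1.9131 − 1.3528) / 0.0204 = 417.51 s.

418 s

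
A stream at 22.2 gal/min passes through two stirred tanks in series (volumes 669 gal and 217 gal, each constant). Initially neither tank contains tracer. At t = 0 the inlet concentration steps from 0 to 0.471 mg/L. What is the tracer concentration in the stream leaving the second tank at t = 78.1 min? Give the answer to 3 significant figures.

0.419 mg/L

Time constants: τᵢ = Vᵢ/Q for each well-mixed tank.
τ₁ = 669/22.2 = 30.135 min; τ₂ = 217/22.2 = 9.7748 min.
Tank 1: C₁ = C_in(1 − e^(−t/τ₁)). Tank 2 (τ₁ ≠ τ₂): C₂ = C_in[1 − (τ₁ e^(−t/τ₁) − τ₂ e^(−t/τ₂))/(τ₁ − τ₂)].
At t = 78.1: e^(−t/τ₁) = 0.074896, e^(−t/τ₂) = 0.00033885.
C₂ = 0.471·[1 − (30.135·0.074896 − 9.7748·0.00033885)/(20.360)] = 0.471·0.88931 = 0.41887 mg/L.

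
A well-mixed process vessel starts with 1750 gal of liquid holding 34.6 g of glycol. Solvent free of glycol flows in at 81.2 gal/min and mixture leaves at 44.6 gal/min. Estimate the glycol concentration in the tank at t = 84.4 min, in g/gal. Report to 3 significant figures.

Let m(t) be the amount of glycol. Volume: V(t) = V₀ + (Q_in − Q_out) t = 1750 + 36.600 t; V(84.4) = 4839.0 gal.
Species balance (pure solvent in): dm/dt = −Q_out · m/V(t).
dm/m = −Q_out dt/(V₀ + 36.600 t); integrating gives ln(m/m₀) = −(Q_out/(Q_in−Q_out)) ln(V/V₀).
m = m₀ (V₀/V)^(Q_out/(Q_in−Q_out)) = 34.6 × (1750/4839.0)^(1.2186) = 10.019 g.
C = m/V = 10.019/4839.0 = 0.0020704 g/gal.

0.00207 g/gal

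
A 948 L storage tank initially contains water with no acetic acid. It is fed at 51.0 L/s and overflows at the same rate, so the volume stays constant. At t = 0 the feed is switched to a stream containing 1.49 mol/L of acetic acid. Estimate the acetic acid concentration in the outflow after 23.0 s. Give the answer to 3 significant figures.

Mass balance on the solute (V constant): V dC/dt = Q(C_in − C).
So dC/dt = (C_in − C)/τ with τ = V/Q = 948/51.0 = 18.588 s.
C approaches C_in exponentially: C(t) = C_in + (C₀ − C_in) e^(−t/τ).
C(23.0) = 1.49 + (0 − 1.49)·e^(−23.0/18.588) = 1.49 + (-1.4900)·0.29015 = 1.0577 mol/L.

1.06 mol/L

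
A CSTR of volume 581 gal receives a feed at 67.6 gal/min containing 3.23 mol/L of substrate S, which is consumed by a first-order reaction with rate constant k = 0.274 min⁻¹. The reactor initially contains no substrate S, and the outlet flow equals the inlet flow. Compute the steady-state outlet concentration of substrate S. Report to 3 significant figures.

V dC/dt = Q(C_in − C) − k V C.
At steady state: 0 = Q C_in − (Q + kV) C_ss, so C_ss = Q C_in/(Q + kV).
C_ss = 67.6·3.23/(67.6 + 0.274·581) = 218.35/226.79 = 0.96276 mol/L.

0.963 mol/L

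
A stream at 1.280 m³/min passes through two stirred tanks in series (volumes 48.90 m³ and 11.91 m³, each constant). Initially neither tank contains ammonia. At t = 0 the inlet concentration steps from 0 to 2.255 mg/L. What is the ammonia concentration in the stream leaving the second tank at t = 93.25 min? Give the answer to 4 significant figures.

1.995 mg/L

Species balance on tank i: dCᵢ/dt = (Cᵢ₋₁ − Cᵢ)/τᵢ with τᵢ = Vᵢ/Q.
τ₁ = 48.90/1.280 = 38.2031 min; τ₂ = 11.91/1.280 = 9.30469 min.
Tank 1: C₁ = C_in(1 − e^(−t/τ₁)). Tank 2 (τ₁ ≠ τ₂): C₂ = C_in[1 − (τ₁ e^(−t/τ₁) − τ₂ e^(−t/τ₂))/(τ₁ − τ₂)].
At t = 93.25: e^(−t/τ₁) = 0.0870825, e^(−t/τ₂) = 4.44196e-05.
C₂ = 2.255·[1 − (38.2031·0.0870825 − 9.30469·4.44196e-05)/(28.8984)] = 2.255·0.884893 = 1.99543 mg/L.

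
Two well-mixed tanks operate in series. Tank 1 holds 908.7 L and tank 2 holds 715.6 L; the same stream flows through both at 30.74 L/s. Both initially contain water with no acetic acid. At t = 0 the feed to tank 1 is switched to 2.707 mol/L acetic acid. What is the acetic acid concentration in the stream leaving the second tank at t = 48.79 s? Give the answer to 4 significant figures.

Each tank obeys Vᵢ dCᵢ/dt = Q(Cᵢ₋₁ − Cᵢ), so τᵢ = Vᵢ/Q.
τ₁ = 908.7/30.74 = 29.5608 s; τ₂ = 715.6/30.74 = 23.2791 s.
Solving the cascade with C₁(0)=C₂(0)=0 gives C₂(t) = C_in[1 − (τ₁ e^(−t/τ₁) − τ₂ e^(−t/τ₂))/(τ₁ − τ₂)].
At t = 48.79: e^(−t/τ₁) = 0.191955, e^(−t/τ₂) = 0.122963.
C₂ = 2.707·[1 − (29.5608·0.191955 − 23.2791·0.122963)/(6.28172)] = 2.707·0.552372 = 1.49527 mol/L.

1.495 mol/L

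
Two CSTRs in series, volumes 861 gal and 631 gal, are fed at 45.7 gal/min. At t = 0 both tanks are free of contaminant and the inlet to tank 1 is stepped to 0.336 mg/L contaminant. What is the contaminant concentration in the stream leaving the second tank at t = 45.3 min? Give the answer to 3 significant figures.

0.257 mg/L

Time constants: τᵢ = Vᵢ/Q for each well-mixed tank.
τ₁ = 861/45.7 = 18.840 min; τ₂ = 631/45.7 = 13.807 min.
Solving the cascade with C₁(0)=C₂(0)=0 gives C₂(t) = C_in[1 − (τ₁ e^(−t/τ₁) − τ₂ e^(−t/τ₂))/(τ₁ − τ₂)].
At t = 45.3: e^(−t/τ₁) = 0.090317, e^(−t/τ₂) = 0.037597.
C₂ = 0.336·[1 − (18.840·0.090317 − 13.807·0.037597)/(5.0328)] = 0.336·0.76504 = 0.25705 mg/L.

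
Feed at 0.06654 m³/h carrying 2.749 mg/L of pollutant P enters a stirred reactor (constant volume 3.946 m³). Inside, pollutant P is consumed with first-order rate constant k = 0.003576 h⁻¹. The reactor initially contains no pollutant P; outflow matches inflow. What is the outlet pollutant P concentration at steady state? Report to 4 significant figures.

2.268 mg/L

V dC/dt = Q(C_in − C) − k V C.
At steady state: 0 = Q C_in − (Q + kV) C_ss, so C_ss = Q C_in/(Q + kV).
C_ss = 0.06654·2.749/(0.06654 + 0.003576·3.946) = 0.182918/0.0806509 = 2.26803 mg/L.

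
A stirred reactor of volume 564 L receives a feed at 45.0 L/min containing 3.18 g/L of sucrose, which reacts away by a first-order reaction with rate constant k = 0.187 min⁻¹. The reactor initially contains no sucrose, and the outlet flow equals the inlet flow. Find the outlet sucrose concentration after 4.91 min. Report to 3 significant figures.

0.694 g/L

Species balance: V dC/dt = Q C_in − Q C − k V C.
dC/dt = (Q/V) C_in − (Q/V + k) C; effective rate a = Q/V + k = 0.079787 + 0.187 = 0.26679 min⁻¹.
C_ss = Q C_in/(Q + kV) = 0.95103 g/L; C(t) = C_ss + (C₀ − C_ss) e^(−a t).
C(4.91) = 0.95103 + (-0.95103)·e^(−0.26679·4.91) = 0.95103 + (-0.95103)·0.26984 = 0.69441 g/L.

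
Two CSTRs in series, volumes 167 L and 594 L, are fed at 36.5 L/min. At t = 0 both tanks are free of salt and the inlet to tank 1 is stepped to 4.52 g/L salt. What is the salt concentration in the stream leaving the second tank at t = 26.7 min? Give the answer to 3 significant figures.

Species balance on tank i: dCᵢ/dt = (Cᵢ₋₁ − Cᵢ)/τᵢ with τᵢ = Vᵢ/Q.
τ₁ = 167/36.5 = 4.5753 min; τ₂ = 594/36.5 = 16.274 min.
Solving the cascade with C₁(0)=C₂(0)=0 gives C₂(t) = C_in[1 − (τ₁ e^(−t/τ₁) − τ₂ e^(−t/τ₂))/(τ₁ − τ₂)].
At t = 26.7: e^(−t/τ₁) = 0.0029216, e^(−t/τ₂) = 0.19385.
C₂ = 4.52·[1 − (4.5753·0.0029216 − 16.274·0.19385)/(-11.699)] = 4.52·0.73147 = 3.3063 g/L.

3.31 g/L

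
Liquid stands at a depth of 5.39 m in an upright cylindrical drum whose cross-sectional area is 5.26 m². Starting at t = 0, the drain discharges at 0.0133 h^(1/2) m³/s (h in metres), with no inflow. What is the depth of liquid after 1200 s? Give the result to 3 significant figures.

0.647 m

A dh/dt = −Q_out = −0.0133 √h.
Separate and integrate: 2(√h − √h₀) = −(0.0133/A) t.
√h = √5.39 − 0.0133·1200/(2·5.26) = 2.3216 − 1.5171 = 0.80453.
h = 0.80453² = 0.64726 m.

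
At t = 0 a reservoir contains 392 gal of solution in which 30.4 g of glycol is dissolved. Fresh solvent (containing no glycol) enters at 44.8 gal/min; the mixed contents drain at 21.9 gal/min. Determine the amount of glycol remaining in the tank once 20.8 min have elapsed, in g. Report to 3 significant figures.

14.2 g

Total volume: dV/dt = Q_in − Q_out = 22.900 gal/min, so V(t) = 392 + 22.900 t and V(20.8) = 868.32 gal.
Species balance (pure solvent in): dm/dt = −Q_out · m/V(t).
Separate: dm/m = −Q_out dt/V(t) ⇒ ln(m/m₀) = −(Q_out/(Q_in−Q_out)) ln(V/V₀).
m = m₀ (V₀/V)^(Q_out/(Q_in−Q_out)) = 30.4 × (392/868.32)^(0.95633) = 14.209 g.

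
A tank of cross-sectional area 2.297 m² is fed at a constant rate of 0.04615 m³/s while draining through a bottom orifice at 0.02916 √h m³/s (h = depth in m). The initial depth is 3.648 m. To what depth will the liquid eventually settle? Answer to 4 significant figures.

Level balance: A dh/dt = 0.04615 − 0.02916 √h. Setting dh/dt = 0:
Q_in = 0.02916 √h_ss ⇒ √h_ss = 0.04615/0.02916 = 1.58265.
h_ss = 1.58265² = 2.50477 m. (Since h₀ = 3.648 m > h_ss, the level will fall toward this value.)

2.505 m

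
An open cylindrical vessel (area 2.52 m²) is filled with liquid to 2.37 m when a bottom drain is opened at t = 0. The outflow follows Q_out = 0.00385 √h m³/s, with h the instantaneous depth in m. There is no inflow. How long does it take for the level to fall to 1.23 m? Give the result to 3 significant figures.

563 s

Mass balance (ρ constant): A dh/dt = −0.00385 √h.
This is separable: 2 d(√h)/dt = −0.00385/A, so √h = √h₀ − (0.00385/(2A)) t.
t = 2A(√h₀ − √h)/0.00385 = 2·2.52·(√2.37 − √1.23)/0.00385
  = 5.0400 × (1.5395 − 1.1091) / 0.00385 = 563.47 s.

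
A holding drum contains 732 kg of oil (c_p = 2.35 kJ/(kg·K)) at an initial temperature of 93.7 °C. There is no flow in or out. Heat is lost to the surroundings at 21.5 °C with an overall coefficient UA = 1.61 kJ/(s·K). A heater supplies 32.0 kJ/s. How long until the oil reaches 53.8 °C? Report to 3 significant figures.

Lumped-capacitance energy balance: M c_p dT/dt = UA(T_amb − T) + Q̇.
τ = M c_p/UA = 1068.4 s; T_ss = T_amb + Q̇/UA = 21.5 + 32.0/1.61 = 41.376 °C.
T(t) = T_ss + (T₀ − T_ss)e^(−t/τ); set T = 53.8:
t = −τ ln[(T − T_ss)/(T₀ − T_ss)] = −1068.4 · ln(0.23745) = 1536.2 s.

1540 s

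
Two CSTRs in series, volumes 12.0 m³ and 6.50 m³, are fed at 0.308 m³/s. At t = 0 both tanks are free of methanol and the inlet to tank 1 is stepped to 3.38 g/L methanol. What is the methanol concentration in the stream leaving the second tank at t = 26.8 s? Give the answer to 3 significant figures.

Species balance on tank i: dCᵢ/dt = (Cᵢ₋₁ − Cᵢ)/τᵢ with τᵢ = Vᵢ/Q.
τ₁ = 12.0/0.308 = 38.961 s; τ₂ = 6.50/0.308 = 21.104 s.
Tank 1: C₁ = C_in(1 − e^(−t/τ₁)). Tank 2 (τ₁ ≠ τ₂): C₂ = C_in[1 − (τ₁ e^(−t/τ₁) − τ₂ e^(−t/τ₂))/(τ₁ − τ₂)].
At t = 26.8: e^(−t/τ₁) = 0.50265, e^(−t/τ₂) = 0.28086.
C₂ = 3.38·[1 − (38.961·0.50265 − 21.104·0.28086)/(17.857)] = 3.38·0.23524 = 0.79510 g/L.

0.795 g/L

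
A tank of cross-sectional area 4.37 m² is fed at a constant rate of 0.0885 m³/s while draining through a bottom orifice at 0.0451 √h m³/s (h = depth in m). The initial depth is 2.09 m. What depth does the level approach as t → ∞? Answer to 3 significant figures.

A dh/dt = Q_in − 0.0451 √h. Steady state requires inflow = outflow:
Q_in = 0.0451 √h_ss ⇒ √h_ss = 0.0885/0.0451 = 1.9623.
h_ss = 1.9623² = 3.8506 m. (Since h₀ = 2.09 m < h_ss, the level will rise toward this value.)

3.85 m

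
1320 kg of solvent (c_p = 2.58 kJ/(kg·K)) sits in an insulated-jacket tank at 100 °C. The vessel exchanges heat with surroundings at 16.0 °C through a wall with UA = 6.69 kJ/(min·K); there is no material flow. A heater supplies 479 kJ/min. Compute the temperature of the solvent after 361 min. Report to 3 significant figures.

93.7 °C

First-law balance (no shaft work): M c_p dT/dt = −UA(T − T_amb) + Q̇.
dT/dt = (T_ss − T)/τ with T_ss = T_amb + Q̇/UA = 16.0 + 479/6.69 = 87.599 °C, τ = M c_p/UA = 1320·2.58/6.69 = 509.06 min.
This is linear first-order; T(t) = T_ss + (T₀ − T_ss) e^(−t/τ).
T(361) = 87.599 + (12.401)·0.49206 = 93.701 °C.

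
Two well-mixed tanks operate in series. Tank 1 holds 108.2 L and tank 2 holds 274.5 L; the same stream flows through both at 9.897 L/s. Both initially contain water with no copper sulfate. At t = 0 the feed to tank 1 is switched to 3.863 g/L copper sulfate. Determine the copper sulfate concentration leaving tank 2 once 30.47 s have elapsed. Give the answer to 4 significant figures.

Each tank obeys Vᵢ dCᵢ/dt = Q(Cᵢ₋₁ − Cᵢ), so τᵢ = Vᵢ/Q.
τ₁ = 108.2/9.897 = 10.9326 s; τ₂ = 274.5/9.897 = 27.7357 s.
Tank 1: C₁ = C_in(1 − e^(−t/τ₁)). Tank 2 (τ₁ ≠ τ₂): C₂ = C_in[1 − (τ₁ e^(−t/τ₁) − τ₂ e^(−t/τ₂))/(τ₁ − τ₂)].
At t = 30.47: e^(−t/τ₁) = 0.0616011, e^(−t/τ₂) = 0.333342.
C₂ = 3.863·[1 − (10.9326·0.0616011 − 27.7357·0.333342)/(-16.8031)] = 3.863·0.489854 = 1.89231 g/L.

1.892 g/L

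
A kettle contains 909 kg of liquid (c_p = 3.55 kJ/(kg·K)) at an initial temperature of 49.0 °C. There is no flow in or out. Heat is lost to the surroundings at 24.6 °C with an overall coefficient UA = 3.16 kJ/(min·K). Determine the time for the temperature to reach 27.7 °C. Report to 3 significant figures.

2110 min

Heat balance on the well-mixed liquid: M c_p dT/dt = −UA(T − T_amb).
τ = M c_p/UA = 1021.2 min; T_ss = T_amb = 24.600 °C.
T(t) = T_ss + (T₀ − T_ss)e^(−t/τ); set T = 27.7:
t = −τ ln[(T − T_ss)/(T₀ − T_ss)] = −1021.2 · ln(0.12705) = 2106.9 min.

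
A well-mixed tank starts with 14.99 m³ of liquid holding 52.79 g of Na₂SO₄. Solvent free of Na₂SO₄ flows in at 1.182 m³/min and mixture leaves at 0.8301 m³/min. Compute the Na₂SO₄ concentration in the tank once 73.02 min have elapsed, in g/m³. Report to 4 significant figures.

Let m(t) be the amount of Na₂SO₄. Volume: V(t) = V₀ + (Q_in − Q_out) t = 14.99 + 0.351900 t; V(73.02) = 40.6857 m³.
Species balance (pure solvent in): dm/dt = −Q_out · m/V(t).
dm/m = −Q_out dt/(V₀ + 0.351900 t); integrating gives ln(m/m₀) = −(Q_out/(Q_in−Q_out)) ln(V/V₀).
m = m₀ (V₀/V)^(Q_out/(Q_in−Q_out)) = 52.79 × (14.99/40.6857)^(2.35891) = 5.00764 g.
C = m/V = 5.00764/40.6857 = 0.123081 g/m³.

0.1231 g/m³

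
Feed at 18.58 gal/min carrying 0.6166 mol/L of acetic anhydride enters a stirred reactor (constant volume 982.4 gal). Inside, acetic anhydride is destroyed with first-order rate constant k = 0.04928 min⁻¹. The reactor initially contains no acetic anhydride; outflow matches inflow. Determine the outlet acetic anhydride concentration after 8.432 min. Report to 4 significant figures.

Species balance: V dC/dt = Q C_in − Q C − k V C.
dC/dt = (Q/V) C_in − (Q/V + k) C; effective rate a = Q/V + k = 0.0189129 + 0.04928 = 0.0681929 min⁻¹.
C_ss = Q C_in/(Q + kV) = 0.171010 mol/L; C(t) = C_ss + (C₀ − C_ss) e^(−a t).
C(8.432) = 0.171010 + (-0.171010)·e^(−0.0681929·8.432) = 0.171010 + (-0.171010)·0.562704 = 0.0747821 mol/L.

0.07478 mol/L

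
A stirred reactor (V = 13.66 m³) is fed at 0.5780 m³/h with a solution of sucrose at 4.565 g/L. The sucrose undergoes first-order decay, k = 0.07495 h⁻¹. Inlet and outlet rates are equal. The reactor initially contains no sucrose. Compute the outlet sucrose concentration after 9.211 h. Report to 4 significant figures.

Species balance: V dC/dt = Q C_in − Q C − k V C.
This is linear with rate a = Q/V + k = 0.117263 h⁻¹.
C_ss = Q C_in/(Q + kV) = 1.64724 g/L; C(t) = C_ss + (C₀ − C_ss) e^(−a t).
C(9.211) = 1.64724 + (-1.64724)·e^(−0.117263·9.211) = 1.64724 + (-1.64724)·0.339557 = 1.08790 g/L.

1.088 g/L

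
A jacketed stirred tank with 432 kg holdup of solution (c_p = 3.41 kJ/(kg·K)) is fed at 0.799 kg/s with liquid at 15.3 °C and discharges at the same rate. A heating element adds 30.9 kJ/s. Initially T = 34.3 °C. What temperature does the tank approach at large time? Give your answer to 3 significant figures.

26.6 °C

Energy balance: M c_p dT/dt = ṁ c_p (T_in − T) + 30.9.
At steady state dT/dt = 0 ⇒ T_ss = T_in + Q̇/(ṁ c_p) = 15.3 + 30.9/(0.799·3.41) = 26.641 °C.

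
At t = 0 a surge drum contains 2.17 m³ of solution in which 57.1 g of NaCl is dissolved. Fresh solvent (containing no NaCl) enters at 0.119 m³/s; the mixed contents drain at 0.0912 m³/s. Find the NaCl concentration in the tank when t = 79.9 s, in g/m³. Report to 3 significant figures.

Let m(t) be the amount of NaCl. Volume: V(t) = V₀ + (Q_in − Q_out) t = 2.17 + 0.027800 t; V(79.9) = 4.3912 m³.
Solute balance: dm/dt = 0 − Q_out C = −Q_out m/V(t).
Separate: dm/m = −Q_out dt/V(t) ⇒ ln(m/m₀) = −(Q_out/(Q_in−Q_out)) ln(V/V₀).
m = m₀ (V₀/V)^(Q_out/(Q_in−Q_out)) = 57.1 × (2.17/4.3912)^(3.2806) = 5.6542 g.
C = m/V = 5.6542/4.3912 = 1.2876 g/m³.

1.29 g/m³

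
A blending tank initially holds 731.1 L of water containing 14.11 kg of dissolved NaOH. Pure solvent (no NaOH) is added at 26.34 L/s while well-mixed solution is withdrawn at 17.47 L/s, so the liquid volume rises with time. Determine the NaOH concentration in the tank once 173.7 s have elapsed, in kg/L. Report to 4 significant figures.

0.0006658 kg/L

Total volume: dV/dt = Q_in − Q_out = 8.87000 L/s, so V(t) = 731.1 + 8.87000 t and V(173.7) = 2271.82 L.
No NaOH enters, so dm/dt = −Q_out · (m/V).
Separate: dm/m = −Q_out dt/V(t) ⇒ ln(m/m₀) = −(Q_out/(Q_in−Q_out)) ln(V/V₀).
m = m₀ (V₀/V)^(Q_out/(Q_in−Q_out)) = 14.11 × (731.1/2271.82)^(1.96956) = 1.51259 kg.
C = m/V = 1.51259/2271.82 = 0.000665806 kg/L.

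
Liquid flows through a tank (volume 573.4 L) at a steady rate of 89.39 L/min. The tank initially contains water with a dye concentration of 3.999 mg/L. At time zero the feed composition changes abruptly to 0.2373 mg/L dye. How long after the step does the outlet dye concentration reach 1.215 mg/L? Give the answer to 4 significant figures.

8.643 min

Species balance: V dC/dt = Q(C_in − C) ⇒ τ = V/Q = 6.41459 min.
C(t) = C_in + (C₀ − C_in) e^(−t/τ). Set C = 1.215 and solve for t:
e^(−t/τ) = (C − C_in)/(C₀ − C_in) = (1.215 − 0.2373)/(3.999 − 0.2373) = 0.259909
t = −τ ln(…) = 6.41459 × 1.34742 = 8.64317 min.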